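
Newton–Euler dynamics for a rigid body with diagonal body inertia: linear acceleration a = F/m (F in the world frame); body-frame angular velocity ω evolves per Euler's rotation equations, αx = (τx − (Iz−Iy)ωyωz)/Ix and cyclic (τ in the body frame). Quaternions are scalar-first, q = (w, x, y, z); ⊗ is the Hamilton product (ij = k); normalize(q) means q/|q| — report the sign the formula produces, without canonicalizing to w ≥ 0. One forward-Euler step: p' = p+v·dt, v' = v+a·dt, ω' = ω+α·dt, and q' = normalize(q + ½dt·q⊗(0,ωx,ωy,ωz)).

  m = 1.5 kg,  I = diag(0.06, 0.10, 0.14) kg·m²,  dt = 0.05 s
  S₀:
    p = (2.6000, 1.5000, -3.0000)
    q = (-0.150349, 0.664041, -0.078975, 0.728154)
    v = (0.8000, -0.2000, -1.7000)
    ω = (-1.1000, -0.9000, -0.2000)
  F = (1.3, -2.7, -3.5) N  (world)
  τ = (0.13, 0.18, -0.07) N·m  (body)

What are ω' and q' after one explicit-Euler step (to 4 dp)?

α = I⁻¹(τ − ω×Iω) = (2.0467, 1.9760, -0.7829)
ω' = ω + α·dt = (-0.9977, -0.8012, -0.2391)
2q̇ = q⊗(0,ω) = (0.8049984, 0.8365175, -0.5328471, -0.6544396)
updated quaternion q' = (-0.1301, 0.6845, -0.0922, 0.7113)

ω' = (-0.9977, -0.8012, -0.2391)
q' = (-0.1301, 0.6845, -0.0922, 0.7113)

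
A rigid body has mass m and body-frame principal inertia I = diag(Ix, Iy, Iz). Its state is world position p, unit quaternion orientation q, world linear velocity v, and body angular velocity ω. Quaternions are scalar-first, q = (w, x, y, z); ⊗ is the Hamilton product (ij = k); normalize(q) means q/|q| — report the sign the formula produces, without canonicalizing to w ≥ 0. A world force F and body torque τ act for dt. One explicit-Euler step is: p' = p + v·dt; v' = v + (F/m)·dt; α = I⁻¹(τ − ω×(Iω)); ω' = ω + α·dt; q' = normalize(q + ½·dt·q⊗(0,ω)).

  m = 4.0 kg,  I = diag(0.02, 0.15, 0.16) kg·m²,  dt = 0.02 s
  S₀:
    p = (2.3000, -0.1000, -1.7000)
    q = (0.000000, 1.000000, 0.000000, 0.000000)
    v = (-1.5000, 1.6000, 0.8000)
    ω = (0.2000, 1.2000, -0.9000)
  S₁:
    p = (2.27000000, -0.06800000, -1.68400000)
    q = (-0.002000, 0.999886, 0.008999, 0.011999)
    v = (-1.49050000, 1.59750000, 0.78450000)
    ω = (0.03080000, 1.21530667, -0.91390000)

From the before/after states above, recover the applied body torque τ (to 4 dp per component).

rate change Δω = (-0.16920000, 0.01530667, -0.01390000)
precession coupling = (-0.0108, 0.0252, 0.0312)
τ = I·(Δω/dt) + ω₀×(Iω₀) = (-0.1800, 0.1400, -0.0800)

τ = (-0.1800, 0.1400, -0.0800)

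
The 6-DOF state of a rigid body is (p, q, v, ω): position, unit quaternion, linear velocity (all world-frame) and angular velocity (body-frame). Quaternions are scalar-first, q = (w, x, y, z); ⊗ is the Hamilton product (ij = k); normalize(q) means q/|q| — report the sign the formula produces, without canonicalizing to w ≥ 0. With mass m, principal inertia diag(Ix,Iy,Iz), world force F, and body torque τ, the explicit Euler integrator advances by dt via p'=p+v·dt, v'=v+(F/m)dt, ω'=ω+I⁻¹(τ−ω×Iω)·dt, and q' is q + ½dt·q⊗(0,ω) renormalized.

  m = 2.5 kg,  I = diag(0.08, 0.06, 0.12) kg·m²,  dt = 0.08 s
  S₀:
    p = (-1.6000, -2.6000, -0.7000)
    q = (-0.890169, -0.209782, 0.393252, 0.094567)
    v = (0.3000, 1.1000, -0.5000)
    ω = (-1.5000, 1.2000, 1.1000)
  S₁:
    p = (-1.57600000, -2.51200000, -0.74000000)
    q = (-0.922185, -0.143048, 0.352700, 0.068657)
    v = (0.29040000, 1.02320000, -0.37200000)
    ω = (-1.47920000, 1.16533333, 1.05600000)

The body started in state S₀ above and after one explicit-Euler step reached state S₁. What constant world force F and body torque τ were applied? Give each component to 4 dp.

v₁ − v₀ = (-0.00960000, -0.07680000, 0.12800000)
m·(v₁−v₀)/dt = (-0.3000, -2.4000, 4.0000)
rate change Δω = (0.02080000, -0.03466667, -0.04400000)
gyro term ω₀×Iω₀ = (0.0792, 0.0660, 0.0360)
τ = I·(Δω/dt) + ω₀×(Iω₀) = (0.1000, 0.0400, -0.0300)

F = (-0.3000, -2.4000, 4.0000)
τ = (0.1000, 0.0400, -0.0300)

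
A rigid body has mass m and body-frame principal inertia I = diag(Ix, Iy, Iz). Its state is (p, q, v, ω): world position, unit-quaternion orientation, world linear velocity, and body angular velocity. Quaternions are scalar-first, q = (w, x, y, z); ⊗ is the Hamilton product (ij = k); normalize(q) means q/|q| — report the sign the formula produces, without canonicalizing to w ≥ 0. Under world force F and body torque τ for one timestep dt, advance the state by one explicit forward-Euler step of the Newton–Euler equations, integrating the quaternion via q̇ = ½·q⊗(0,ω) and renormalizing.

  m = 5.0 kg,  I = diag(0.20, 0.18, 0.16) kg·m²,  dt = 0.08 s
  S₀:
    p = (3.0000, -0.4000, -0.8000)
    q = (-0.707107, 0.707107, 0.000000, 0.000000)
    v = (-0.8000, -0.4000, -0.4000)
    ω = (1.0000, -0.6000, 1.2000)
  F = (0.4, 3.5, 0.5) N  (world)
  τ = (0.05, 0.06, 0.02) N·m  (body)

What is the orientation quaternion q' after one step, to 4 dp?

2q̇ = q⊗(0,ω) = (-0.7071070, -0.7071070, -0.4242642, -1.2727926)
updated quaternion q' = (-0.7337, 0.6773, -0.0169, -0.0508)

q' = (-0.7337, 0.6773, -0.0169, -0.0508)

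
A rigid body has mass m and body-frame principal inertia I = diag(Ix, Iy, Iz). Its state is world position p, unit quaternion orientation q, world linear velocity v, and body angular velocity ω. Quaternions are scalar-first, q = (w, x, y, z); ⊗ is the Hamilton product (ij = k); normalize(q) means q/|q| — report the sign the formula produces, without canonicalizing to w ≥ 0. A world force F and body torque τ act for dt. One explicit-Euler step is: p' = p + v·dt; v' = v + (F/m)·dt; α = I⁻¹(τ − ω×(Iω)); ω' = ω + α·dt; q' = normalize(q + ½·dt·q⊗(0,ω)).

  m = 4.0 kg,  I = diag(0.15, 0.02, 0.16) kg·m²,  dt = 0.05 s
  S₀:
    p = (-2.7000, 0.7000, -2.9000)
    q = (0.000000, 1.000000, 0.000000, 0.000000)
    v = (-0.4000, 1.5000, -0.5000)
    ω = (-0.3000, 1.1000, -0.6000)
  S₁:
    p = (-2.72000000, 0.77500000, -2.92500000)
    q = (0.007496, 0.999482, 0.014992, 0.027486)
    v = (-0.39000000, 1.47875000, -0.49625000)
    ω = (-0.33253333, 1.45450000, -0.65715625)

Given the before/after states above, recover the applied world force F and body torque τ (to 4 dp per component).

F = (0.8000, -1.7000, 0.3000)
τ = (-0.1900, 0.1400, -0.1400)

Δω = ω₁−ω₀ = (-0.03253333, 0.35450000, -0.05715625)
precession coupling = (-0.0924, -0.0018, 0.0429)
I·α + gyro = (-0.1900, 0.1400, -0.1400)
velocity change Δv = (0.01000000, -0.02125000, 0.00375000)
F = m·Δv/dt = (0.8000, -1.7000, 0.3000)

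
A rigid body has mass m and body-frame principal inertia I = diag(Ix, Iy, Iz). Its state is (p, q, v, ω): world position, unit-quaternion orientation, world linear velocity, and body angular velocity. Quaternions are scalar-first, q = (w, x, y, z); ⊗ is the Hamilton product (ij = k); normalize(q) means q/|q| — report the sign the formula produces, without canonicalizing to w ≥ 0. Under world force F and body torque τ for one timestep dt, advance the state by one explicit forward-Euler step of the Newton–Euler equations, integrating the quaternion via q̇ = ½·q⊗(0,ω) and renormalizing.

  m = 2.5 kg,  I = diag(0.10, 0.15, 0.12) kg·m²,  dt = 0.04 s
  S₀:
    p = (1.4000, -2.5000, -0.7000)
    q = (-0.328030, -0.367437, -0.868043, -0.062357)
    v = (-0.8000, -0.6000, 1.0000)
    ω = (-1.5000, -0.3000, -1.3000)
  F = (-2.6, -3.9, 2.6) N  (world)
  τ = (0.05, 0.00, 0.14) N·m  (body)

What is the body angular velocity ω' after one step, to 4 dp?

ω' = (-1.4753, -0.2896, -1.2608)

α = I⁻¹(τ − ω×Iω) = (0.6170, 0.2600, 0.9792)
ω' = ω + α·dt = (-1.4753, -0.2896, -1.2608)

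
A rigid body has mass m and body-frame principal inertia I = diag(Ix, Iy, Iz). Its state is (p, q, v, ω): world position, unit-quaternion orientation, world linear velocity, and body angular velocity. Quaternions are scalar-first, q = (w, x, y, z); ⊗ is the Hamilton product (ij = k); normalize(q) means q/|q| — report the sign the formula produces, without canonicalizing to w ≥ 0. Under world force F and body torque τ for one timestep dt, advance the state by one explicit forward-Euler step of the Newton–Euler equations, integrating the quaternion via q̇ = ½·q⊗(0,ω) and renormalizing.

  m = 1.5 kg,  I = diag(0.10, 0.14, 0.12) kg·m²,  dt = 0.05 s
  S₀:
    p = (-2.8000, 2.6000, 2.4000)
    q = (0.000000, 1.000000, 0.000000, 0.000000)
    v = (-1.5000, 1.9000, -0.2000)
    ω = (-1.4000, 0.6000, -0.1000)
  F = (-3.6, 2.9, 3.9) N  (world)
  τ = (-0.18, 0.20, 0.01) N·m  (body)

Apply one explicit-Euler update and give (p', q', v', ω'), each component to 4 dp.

p' = (-2.8750, 2.6950, 2.3900)
q' = (0.0350, 0.9993, 0.0025, 0.0150)
v' = (-1.6200, 1.9967, -0.0700)
ω' = (-1.4906, 0.6724, -0.0818)

precession coupling ω×(Iω) = (0.0012, -0.0028, -0.0336)
(τ − ω×Iω)/I = (-1.8120, 1.4486, 0.3633)
ω + α·dt = (-1.4906, 0.6724, -0.0818)
q⊗(0,ω) = (1.4000000, 0.0000000, 0.1000000, 0.6000000)
q' = normalize(q + ½dt·q⊗(0,ω)) = (0.0350, 0.9993, 0.0025, 0.0150)
a = F/m = (-2.4000, 1.9333, 2.6000)
p + v·dt = (-2.8750, 2.6950, 2.3900)
new velocity v' = (-1.6200, 1.9967, -0.0700)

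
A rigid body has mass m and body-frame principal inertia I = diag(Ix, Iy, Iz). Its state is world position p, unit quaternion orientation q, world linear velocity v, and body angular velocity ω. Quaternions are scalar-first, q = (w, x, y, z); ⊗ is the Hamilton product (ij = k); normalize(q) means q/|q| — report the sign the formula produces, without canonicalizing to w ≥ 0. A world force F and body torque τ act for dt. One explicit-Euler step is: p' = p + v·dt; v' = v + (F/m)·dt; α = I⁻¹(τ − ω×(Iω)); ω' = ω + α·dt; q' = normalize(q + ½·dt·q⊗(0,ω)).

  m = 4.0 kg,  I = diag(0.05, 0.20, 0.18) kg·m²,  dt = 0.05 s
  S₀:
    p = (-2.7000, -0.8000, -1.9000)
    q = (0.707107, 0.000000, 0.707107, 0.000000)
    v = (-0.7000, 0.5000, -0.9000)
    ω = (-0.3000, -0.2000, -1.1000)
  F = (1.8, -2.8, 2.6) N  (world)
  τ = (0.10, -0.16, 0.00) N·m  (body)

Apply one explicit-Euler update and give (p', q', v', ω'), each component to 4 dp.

a = (0.4500, -0.7000, 0.6500)
p' = p + v·dt = (-2.7350, -0.7750, -1.9450)
v + (F/m)dt = (-0.6775, 0.4650, -0.8675)
ω×(Iω) gyroscopic = (-0.0044, -0.0429, 0.0090)
angular accel α = (2.0880, -0.5855, -0.0500)
new body rate ω' = (-0.1956, -0.2293, -1.1025)
q⊗(0,ω) = (0.1414214, -0.9899498, -0.1414214, -0.5656856)
updated quaternion q' = (0.7103, -0.0247, 0.7033, -0.0141)

p' = (-2.7350, -0.7750, -1.9450)
q' = (0.7103, -0.0247, 0.7033, -0.0141)
v' = (-0.6775, 0.4650, -0.8675)
ω' = (-0.1956, -0.2293, -1.1025)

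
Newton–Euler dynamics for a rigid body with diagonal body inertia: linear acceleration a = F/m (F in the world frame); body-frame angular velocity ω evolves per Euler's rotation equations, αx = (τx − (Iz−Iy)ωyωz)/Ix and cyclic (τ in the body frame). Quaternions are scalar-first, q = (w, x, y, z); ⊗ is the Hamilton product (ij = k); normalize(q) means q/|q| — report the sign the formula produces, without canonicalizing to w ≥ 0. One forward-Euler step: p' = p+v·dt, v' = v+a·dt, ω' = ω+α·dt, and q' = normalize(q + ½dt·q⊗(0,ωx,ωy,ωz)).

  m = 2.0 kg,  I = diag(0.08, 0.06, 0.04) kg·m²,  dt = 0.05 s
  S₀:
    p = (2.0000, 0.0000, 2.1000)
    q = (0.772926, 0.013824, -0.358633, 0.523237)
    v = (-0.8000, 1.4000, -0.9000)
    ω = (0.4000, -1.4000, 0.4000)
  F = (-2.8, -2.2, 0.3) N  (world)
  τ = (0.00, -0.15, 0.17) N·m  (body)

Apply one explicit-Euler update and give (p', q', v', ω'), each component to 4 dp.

ω×(Iω) gyroscopic = (0.0112, 0.0064, 0.0112)
α = I⁻¹(τ − ω×Iω) = (-0.1400, -2.6067, 3.9700)
ω' = ω + α·dt = (0.3930, -1.5303, 0.5985)
q⊗(0,ω) = (-0.7169106, 0.8982490, -0.8783312, 0.4332700)
updated quaternion q' = (0.7545, 0.0363, -0.3803, 0.5337)
linear accel F/m = (-1.4000, -1.1000, 0.1500)
p + v·dt = (1.9600, 0.0700, 2.0550)
v' = v + a·dt = (-0.8700, 1.3450, -0.8925)

p' = (1.9600, 0.0700, 2.0550)
q' = (0.7545, 0.0363, -0.3803, 0.5337)
v' = (-0.8700, 1.3450, -0.8925)
ω' = (0.3930, -1.5303, 0.5985)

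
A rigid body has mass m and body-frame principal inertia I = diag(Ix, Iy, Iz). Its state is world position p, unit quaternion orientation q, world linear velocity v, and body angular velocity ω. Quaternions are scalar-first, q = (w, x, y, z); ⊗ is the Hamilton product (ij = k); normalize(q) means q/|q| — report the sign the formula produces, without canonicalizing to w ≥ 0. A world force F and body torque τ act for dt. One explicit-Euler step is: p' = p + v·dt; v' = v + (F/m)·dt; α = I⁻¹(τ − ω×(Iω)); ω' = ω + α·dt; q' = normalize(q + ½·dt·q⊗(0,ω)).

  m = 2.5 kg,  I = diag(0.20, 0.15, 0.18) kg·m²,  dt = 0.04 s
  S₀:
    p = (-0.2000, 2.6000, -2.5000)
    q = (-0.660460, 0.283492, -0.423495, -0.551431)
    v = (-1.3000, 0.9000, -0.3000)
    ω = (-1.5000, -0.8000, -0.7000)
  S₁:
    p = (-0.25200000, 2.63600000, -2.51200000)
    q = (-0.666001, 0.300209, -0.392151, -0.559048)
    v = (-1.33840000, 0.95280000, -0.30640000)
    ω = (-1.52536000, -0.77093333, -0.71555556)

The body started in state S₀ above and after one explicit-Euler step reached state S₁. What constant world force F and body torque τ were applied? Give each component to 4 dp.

F = (-2.4000, 3.3000, -0.4000)
τ = (-0.1100, 0.1300, -0.1300)

Δω = ω₁−ω₀ = (-0.02536000, 0.02906667, -0.01555556)
gyro term ω₀×Iω₀ = (0.0168, 0.0210, -0.0600)
τ = I·(Δω/dt) + ω₀×(Iω₀) = (-0.1100, 0.1300, -0.1300)
v₁ − v₀ = (-0.03840000, 0.05280000, -0.00640000)
m·(v₁−v₀)/dt = (-2.4000, 3.3000, -0.4000)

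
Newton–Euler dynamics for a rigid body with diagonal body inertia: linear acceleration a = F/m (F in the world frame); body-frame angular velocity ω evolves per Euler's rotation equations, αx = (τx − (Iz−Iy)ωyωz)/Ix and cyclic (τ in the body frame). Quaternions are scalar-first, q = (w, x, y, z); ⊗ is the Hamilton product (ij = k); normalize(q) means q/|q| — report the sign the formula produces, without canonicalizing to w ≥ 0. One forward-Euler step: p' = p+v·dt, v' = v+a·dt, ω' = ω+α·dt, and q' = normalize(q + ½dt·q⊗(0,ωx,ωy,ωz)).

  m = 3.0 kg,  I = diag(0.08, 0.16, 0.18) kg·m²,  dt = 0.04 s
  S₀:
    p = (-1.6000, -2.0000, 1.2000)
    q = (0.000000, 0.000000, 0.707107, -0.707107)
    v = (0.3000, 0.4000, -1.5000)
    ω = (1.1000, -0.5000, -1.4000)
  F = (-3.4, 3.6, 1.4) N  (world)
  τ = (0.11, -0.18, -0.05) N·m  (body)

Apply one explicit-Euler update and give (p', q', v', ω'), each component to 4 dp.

p' = (-1.5880, -1.9840, 1.1400)
q' = (-0.0127, -0.0269, 0.6911, -0.7222)
v' = (0.2547, 0.4480, -1.4813)
ω' = (1.1480, -0.5835, -1.4013)

new position p' = (-1.5880, -1.9840, 1.1400)
v' = v + a·dt = (0.2547, 0.4480, -1.4813)
α = I⁻¹(τ − ω×Iω) = (1.2000, -2.0875, -0.0333)
new body rate ω' = (1.1480, -0.5835, -1.4013)
Hamilton product q⊗(0,ω) = (-0.6363963, -1.3435033, -0.7778177, -0.7778177)
q + ½dt·q⊗(0,ω), renormalized = (-0.0127, -0.0269, 0.6911, -0.7222)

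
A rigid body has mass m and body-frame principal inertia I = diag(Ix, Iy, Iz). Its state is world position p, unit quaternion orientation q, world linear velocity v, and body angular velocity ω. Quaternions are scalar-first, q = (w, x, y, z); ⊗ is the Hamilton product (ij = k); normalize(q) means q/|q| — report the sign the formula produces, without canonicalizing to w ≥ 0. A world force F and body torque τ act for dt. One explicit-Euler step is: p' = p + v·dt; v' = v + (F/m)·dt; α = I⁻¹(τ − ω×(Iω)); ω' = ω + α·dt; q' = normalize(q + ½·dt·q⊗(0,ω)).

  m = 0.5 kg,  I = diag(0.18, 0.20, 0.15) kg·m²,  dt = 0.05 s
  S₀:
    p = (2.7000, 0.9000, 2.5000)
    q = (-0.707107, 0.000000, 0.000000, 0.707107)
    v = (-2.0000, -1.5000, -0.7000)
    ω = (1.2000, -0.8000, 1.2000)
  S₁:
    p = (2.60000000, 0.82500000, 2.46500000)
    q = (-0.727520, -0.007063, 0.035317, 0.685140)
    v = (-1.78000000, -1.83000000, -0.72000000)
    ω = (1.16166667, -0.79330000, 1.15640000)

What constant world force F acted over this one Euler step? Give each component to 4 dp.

v₁ − v₀ = (0.22000000, -0.33000000, -0.02000000)
m·(v₁−v₀)/dt = (2.2000, -3.3000, -0.2000)

F = (2.2000, -3.3000, -0.2000)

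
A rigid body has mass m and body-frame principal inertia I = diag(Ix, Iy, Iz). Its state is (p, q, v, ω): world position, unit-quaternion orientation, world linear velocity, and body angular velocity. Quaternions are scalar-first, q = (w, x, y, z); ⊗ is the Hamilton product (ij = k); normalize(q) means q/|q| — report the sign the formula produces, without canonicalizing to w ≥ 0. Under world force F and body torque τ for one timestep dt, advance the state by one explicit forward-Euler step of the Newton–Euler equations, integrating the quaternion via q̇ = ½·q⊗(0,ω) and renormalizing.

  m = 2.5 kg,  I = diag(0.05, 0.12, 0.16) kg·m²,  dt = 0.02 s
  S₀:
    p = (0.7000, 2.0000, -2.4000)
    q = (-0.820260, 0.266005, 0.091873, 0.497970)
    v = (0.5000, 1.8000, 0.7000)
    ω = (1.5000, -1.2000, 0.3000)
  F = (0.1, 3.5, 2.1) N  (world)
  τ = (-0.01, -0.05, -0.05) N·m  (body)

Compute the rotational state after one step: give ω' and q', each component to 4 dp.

precession coupling ω×(Iω) = (-0.0144, -0.0495, -0.1260)
angular accel α = (0.0880, -0.0042, 0.4750)
ω' = ω + α·dt = (1.5018, -1.2001, 0.3095)
2q̇ = q⊗(0,ω) = (-0.4381509, -0.6052641, 1.6514655, -0.7030935)
q' = normalize(q + ½dt·q⊗(0,ω)) = (-0.8245, 0.2599, 0.1084, 0.4908)

ω' = (1.5018, -1.2001, 0.3095)
q' = (-0.8245, 0.2599, 0.1084, 0.4908)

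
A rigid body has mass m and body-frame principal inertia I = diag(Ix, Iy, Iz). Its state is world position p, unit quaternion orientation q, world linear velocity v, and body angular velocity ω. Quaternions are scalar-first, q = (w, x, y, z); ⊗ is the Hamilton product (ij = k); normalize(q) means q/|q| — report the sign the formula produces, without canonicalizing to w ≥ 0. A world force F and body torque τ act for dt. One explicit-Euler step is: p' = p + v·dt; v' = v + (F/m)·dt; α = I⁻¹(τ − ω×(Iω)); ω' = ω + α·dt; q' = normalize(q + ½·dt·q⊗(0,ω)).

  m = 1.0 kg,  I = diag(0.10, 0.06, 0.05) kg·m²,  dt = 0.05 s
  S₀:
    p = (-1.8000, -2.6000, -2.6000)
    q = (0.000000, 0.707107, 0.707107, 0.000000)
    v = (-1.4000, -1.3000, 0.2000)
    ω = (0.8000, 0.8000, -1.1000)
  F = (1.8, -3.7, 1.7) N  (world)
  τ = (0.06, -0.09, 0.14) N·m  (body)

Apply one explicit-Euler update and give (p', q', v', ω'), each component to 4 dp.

p' = (-1.8700, -2.6650, -2.5900)
q' = (-0.0283, 0.6871, 0.7260, 0.0000)
v' = (-1.3100, -1.4850, 0.2850)
ω' = (0.8256, 0.7617, -0.9344)

(τ − ω×Iω)/I = (0.5120, -0.7667, 3.3120)
ω' = ω + α·dt = (0.8256, 0.7617, -0.9344)
2q̇ = q⊗(0,ω) = (-1.1313712, -0.7778177, 0.7778177, 0.0000000)
q' = normalize(q + ½dt·q⊗(0,ω)) = (-0.0283, 0.6871, 0.7260, 0.0000)
p' = p + v·dt = (-1.8700, -2.6650, -2.5900)
v' = v + a·dt = (-1.3100, -1.4850, 0.2850)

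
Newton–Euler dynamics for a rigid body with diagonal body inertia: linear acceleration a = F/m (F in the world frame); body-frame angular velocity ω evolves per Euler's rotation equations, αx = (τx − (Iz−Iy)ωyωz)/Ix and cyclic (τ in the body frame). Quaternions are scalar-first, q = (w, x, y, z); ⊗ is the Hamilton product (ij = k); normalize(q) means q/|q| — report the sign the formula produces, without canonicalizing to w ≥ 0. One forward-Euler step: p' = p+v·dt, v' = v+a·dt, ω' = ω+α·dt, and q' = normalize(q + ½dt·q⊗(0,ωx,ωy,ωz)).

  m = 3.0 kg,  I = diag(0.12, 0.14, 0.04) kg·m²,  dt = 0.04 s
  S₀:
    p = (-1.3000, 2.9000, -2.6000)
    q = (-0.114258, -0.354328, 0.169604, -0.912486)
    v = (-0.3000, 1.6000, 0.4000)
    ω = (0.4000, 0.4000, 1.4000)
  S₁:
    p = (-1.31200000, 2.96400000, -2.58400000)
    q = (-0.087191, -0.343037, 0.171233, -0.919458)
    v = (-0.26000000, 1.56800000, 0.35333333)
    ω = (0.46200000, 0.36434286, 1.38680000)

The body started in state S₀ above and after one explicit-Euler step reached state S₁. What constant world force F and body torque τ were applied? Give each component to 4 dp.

Δω = ω₁−ω₀ = (0.06200000, -0.03565714, -0.01320000)
gyro term ω₀×Iω₀ = (-0.0560, 0.0448, 0.0032)
I·α + gyro = (0.1300, -0.0800, -0.0100)
velocity change Δv = (0.04000000, -0.03200000, -0.04666667)
m·(v₁−v₀)/dt = (3.0000, -2.4000, -3.5000)

F = (3.0000, -2.4000, -3.5000)
τ = (0.1300, -0.0800, -0.0100)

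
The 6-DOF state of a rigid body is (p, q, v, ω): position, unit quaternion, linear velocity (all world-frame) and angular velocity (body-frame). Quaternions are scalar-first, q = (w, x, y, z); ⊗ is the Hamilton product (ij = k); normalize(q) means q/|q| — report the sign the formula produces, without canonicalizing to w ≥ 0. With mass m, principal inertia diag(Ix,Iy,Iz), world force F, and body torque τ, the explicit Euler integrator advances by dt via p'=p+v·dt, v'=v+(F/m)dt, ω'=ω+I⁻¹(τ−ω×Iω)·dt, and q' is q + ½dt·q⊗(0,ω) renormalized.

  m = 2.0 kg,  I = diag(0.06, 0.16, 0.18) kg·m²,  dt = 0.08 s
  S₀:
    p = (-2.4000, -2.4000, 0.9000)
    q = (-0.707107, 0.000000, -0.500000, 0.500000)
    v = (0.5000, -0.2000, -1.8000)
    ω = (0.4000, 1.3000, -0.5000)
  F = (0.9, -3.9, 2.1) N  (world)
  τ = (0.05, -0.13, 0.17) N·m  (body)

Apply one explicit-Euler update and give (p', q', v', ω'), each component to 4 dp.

p' = (-2.3600, -2.4160, 0.7560)
q' = (-0.6700, -0.0273, -0.5279, 0.5213)
v' = (0.5360, -0.3560, -1.7160)
ω' = (0.4840, 1.2230, -0.4476)

gyro term ω×Iω = (-0.0130, 0.0240, 0.0520)
angular accel α = (1.0500, -0.9625, 0.6556)
ω' = ω + α·dt = (0.4840, 1.2230, -0.4476)
2q̇ = q⊗(0,ω) = (0.9000000, -0.6828428, -0.7192391, 0.5535535)
q + ½dt·q⊗(0,ω), renormalized = (-0.6700, -0.0273, -0.5279, 0.5213)
new position p' = (-2.3600, -2.4160, 0.7560)
v + (F/m)dt = (0.5360, -0.3560, -1.7160)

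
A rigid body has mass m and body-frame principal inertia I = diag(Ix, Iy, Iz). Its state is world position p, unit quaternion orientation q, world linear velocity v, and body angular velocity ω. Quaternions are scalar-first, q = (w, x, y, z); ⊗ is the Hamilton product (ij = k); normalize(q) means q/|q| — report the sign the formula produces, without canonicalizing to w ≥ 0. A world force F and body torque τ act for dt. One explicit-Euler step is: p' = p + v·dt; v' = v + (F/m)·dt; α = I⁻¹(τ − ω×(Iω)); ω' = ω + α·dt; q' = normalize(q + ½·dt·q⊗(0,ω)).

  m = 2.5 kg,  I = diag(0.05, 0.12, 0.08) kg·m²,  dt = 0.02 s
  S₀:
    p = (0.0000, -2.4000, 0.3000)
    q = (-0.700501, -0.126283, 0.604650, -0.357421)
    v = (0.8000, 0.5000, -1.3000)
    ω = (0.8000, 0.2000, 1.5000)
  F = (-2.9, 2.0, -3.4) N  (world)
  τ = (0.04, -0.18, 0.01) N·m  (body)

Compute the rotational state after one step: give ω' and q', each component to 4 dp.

ω' = (0.8208, 0.1760, 1.4997)
q' = (-0.6952, -0.1221, 0.6022, -0.3730)

precession coupling ω×(Iω) = (-0.0120, -0.0360, 0.0112)
(τ − ω×Iω)/I = (1.0400, -1.2000, -0.0150)
new body rate ω' = (0.8208, 0.1760, 1.4997)
2q̇ = q⊗(0,ω) = (0.5162279, 0.4180584, -0.2366125, -1.5597281)
q' = normalize(q + ½dt·q⊗(0,ω)) = (-0.6952, -0.1221, 0.6022, -0.3730)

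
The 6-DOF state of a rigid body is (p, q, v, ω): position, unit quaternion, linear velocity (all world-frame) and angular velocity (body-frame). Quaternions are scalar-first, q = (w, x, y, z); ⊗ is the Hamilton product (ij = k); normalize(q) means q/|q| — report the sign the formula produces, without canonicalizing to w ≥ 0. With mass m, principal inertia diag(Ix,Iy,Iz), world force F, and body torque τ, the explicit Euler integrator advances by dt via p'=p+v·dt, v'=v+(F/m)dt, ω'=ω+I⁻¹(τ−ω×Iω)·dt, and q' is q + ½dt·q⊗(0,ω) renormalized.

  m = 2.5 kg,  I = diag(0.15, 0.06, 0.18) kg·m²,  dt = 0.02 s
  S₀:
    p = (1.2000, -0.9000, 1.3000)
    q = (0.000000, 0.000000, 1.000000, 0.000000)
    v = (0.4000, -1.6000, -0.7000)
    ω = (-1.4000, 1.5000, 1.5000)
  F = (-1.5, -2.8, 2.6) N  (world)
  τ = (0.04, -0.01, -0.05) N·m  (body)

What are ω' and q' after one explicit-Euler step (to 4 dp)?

ω' = (-1.4307, 1.4757, 1.4734)
q' = (-0.0150, 0.0150, 0.9997, 0.0140)

α = I⁻¹(τ − ω×Iω) = (-1.5333, -1.2167, -1.3278)
ω + α·dt = (-1.4307, 1.4757, 1.4734)
Hamilton product q⊗(0,ω) = (-1.5000000, 1.5000000, 0.0000000, 1.4000000)
q' = normalize(q + ½dt·q⊗(0,ω)) = (-0.0150, 0.0150, 0.9997, 0.0140)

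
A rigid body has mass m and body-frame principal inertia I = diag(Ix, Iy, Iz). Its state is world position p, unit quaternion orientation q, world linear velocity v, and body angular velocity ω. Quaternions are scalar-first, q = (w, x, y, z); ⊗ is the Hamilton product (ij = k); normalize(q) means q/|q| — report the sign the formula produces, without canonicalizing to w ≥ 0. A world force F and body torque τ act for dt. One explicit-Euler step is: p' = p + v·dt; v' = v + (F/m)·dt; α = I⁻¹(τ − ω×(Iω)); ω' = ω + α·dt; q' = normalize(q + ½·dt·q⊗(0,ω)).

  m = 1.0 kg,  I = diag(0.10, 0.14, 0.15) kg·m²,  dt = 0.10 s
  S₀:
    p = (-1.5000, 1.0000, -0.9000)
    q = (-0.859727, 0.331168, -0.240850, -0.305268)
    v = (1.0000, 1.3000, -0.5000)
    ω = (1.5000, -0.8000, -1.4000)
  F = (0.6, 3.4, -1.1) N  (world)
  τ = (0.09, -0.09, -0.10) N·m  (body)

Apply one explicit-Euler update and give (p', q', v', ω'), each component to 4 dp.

p' = (-1.4000, 1.1300, -0.9500)
q' = (-0.9101, 0.2697, -0.2049, -0.2388)
v' = (1.0600, 1.6400, -0.6100)
ω' = (1.5788, -0.9393, -1.4347)

(τ − ω×Iω)/I = (0.7880, -1.3929, -0.3467)
ω + α·dt = (1.5788, -0.9393, -1.4347)
2q̇ = q⊗(0,ω) = (-1.1168072, -1.1966149, 0.6935148, 1.2999584)
q + ½dt·q⊗(0,ω), renormalized = (-0.9101, 0.2697, -0.2049, -0.2388)
linear accel F/m = (0.6000, 3.4000, -1.1000)
new position p' = (-1.4000, 1.1300, -0.9500)
v + (F/m)dt = (1.0600, 1.6400, -0.6100)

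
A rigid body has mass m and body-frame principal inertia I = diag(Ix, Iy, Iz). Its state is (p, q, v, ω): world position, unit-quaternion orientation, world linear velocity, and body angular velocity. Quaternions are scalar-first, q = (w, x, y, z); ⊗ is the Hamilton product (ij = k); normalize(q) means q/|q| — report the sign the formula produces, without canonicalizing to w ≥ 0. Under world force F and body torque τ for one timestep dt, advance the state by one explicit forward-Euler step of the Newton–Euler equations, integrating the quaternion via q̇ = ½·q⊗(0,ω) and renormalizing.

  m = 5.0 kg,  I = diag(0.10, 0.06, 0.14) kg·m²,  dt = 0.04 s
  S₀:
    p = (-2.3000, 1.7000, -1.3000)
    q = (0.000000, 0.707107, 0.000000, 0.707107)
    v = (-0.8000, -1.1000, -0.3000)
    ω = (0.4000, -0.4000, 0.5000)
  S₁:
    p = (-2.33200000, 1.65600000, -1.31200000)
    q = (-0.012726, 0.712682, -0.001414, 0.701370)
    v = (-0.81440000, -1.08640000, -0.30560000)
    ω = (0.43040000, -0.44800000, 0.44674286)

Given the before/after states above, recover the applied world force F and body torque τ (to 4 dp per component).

F = (-1.8000, 1.7000, -0.7000)
τ = (0.0600, -0.0800, -0.1800)

velocity change Δv = (-0.01440000, 0.01360000, -0.00560000)
F = m·Δv/dt = (-1.8000, 1.7000, -0.7000)
ω₁ − ω₀ = (0.03040000, -0.04800000, -0.05325714)
precession coupling = (-0.0160, -0.0080, 0.0064)
τ = I·(Δω/dt) + ω₀×(Iω₀) = (0.0600, -0.0800, -0.1800)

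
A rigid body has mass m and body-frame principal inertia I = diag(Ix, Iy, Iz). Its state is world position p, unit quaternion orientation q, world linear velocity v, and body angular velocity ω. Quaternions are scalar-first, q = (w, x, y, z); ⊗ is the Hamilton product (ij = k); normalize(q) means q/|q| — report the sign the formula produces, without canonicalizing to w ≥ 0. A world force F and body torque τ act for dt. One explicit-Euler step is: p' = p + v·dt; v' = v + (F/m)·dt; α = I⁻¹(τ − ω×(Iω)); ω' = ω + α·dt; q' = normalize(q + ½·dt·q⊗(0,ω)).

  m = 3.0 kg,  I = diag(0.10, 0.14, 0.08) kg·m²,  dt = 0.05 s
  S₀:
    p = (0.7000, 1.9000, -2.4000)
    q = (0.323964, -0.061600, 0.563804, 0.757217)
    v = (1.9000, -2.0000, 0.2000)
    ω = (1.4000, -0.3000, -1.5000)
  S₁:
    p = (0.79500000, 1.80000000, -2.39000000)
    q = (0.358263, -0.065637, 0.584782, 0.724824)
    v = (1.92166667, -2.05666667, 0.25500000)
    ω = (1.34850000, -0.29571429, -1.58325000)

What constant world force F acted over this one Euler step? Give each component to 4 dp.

F = (1.3000, -3.4000, 3.3000)

Δv = v₁−v₀ = (0.02166667, -0.05666667, 0.05500000)
applied force F = (1.3000, -3.4000, 3.3000)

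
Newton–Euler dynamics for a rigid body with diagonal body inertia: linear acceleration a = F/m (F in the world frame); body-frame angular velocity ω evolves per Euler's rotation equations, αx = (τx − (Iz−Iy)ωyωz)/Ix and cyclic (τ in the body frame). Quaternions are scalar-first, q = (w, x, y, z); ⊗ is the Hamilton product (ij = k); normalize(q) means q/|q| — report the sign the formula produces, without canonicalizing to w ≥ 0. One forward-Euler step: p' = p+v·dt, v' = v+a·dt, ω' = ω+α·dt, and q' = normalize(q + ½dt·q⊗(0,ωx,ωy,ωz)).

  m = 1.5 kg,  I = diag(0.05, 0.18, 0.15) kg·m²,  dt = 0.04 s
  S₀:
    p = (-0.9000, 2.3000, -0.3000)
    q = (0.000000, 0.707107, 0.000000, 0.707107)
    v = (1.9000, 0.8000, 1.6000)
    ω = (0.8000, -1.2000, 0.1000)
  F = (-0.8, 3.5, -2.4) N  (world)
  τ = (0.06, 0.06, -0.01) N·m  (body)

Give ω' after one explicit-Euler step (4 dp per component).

ω' = (0.8451, -1.1849, 0.1306)

precession coupling ω×(Iω) = (0.0036, -0.0080, -0.1248)
(τ − ω×Iω)/I = (1.1280, 0.3778, 0.7653)
ω' = ω + α·dt = (0.8451, -1.1849, 0.1306)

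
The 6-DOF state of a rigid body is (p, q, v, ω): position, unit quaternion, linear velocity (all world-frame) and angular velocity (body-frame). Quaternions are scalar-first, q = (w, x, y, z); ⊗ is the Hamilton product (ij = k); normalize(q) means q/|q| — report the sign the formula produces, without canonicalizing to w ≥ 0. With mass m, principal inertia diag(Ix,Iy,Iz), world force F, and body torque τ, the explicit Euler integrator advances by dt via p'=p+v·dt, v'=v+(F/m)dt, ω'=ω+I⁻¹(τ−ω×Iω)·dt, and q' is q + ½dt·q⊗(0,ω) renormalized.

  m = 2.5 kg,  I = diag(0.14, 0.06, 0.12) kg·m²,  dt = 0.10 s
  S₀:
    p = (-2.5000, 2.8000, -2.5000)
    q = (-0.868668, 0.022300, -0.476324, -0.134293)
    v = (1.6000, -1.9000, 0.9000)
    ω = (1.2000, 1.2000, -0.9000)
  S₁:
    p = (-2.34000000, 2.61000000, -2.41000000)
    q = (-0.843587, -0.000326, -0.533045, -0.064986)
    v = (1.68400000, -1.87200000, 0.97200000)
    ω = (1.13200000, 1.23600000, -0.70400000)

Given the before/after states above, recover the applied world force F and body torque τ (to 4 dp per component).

Δω = ω₁−ω₀ = (-0.06800000, 0.03600000, 0.19600000)
τ = I·(Δω/dt) + ω₀×(Iω₀) = (-0.1600, 0.0000, 0.1200)
Δv = v₁−v₀ = (0.08400000, 0.02800000, 0.07200000)
F = m·Δv/dt = (2.1000, 0.7000, 1.8000)

F = (2.1000, 0.7000, 1.8000)
τ = (-0.1600, 0.0000, 0.1200)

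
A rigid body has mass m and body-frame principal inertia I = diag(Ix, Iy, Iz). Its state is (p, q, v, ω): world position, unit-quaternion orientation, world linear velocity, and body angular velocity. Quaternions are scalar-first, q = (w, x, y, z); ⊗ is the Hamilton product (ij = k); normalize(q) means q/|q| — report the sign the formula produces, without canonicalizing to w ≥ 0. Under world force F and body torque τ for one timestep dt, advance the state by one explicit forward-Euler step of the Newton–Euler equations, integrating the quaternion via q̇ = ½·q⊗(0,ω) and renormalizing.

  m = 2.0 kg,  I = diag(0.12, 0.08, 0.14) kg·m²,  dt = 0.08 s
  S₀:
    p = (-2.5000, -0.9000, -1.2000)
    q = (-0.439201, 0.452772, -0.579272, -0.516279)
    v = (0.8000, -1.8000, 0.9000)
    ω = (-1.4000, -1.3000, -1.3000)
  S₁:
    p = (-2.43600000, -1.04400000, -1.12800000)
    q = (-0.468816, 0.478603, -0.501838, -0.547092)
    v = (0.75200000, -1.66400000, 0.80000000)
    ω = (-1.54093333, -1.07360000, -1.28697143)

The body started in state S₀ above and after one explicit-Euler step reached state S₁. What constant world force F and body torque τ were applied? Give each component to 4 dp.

Δω = ω₁−ω₀ = (-0.14093333, 0.22640000, 0.01302857)
ω₀×(Iω₀) = (0.1014, -0.0364, -0.0728)
applied torque τ = (-0.1100, 0.1900, -0.0500)
velocity change Δv = (-0.04800000, 0.13600000, -0.10000000)
m·(v₁−v₀)/dt = (-1.2000, 3.4000, -2.5000)

F = (-1.2000, 3.4000, -2.5000)
τ = (-0.1100, 0.1900, -0.0500)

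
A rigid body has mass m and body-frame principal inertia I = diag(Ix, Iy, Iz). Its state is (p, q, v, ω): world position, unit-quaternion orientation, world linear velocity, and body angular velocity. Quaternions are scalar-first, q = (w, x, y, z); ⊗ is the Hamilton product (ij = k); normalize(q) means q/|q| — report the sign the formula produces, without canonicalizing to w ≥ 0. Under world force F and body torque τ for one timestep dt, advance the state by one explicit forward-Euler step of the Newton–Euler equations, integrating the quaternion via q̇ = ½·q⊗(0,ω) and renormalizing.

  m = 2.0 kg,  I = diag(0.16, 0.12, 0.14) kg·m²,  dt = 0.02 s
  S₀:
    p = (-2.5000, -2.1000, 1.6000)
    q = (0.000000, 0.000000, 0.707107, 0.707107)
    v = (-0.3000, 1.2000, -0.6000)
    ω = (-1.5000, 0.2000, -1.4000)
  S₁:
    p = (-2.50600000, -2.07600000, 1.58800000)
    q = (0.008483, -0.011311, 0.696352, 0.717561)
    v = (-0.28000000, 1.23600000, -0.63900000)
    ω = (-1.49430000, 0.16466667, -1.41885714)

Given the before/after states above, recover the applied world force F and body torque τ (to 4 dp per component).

F = (2.0000, 3.6000, -3.9000)
τ = (0.0400, -0.1700, -0.1200)

velocity change Δv = (0.02000000, 0.03600000, -0.03900000)
F = m·Δv/dt = (2.0000, 3.6000, -3.9000)
Δω = ω₁−ω₀ = (0.00570000, -0.03533333, -0.01885714)
ω₀×(Iω₀) = (-0.0056, 0.0420, 0.0120)
applied torque τ = (0.0400, -0.1700, -0.1200)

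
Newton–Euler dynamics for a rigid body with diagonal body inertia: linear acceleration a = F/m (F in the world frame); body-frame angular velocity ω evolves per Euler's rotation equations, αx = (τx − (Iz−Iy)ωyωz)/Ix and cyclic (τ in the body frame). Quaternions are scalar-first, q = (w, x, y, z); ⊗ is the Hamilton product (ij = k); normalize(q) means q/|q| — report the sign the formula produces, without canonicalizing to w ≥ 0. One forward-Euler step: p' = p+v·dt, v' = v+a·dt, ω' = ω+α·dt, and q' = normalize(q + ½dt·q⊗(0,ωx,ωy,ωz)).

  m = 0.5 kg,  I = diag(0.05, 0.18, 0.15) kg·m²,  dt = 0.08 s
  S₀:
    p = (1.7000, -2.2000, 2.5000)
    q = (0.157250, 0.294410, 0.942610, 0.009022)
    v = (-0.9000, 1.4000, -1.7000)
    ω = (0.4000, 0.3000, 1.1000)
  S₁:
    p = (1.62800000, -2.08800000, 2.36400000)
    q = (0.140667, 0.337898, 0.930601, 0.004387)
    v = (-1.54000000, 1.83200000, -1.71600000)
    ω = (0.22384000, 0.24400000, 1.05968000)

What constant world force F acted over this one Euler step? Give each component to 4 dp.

F = (-4.0000, 2.7000, -0.1000)

Δv = v₁−v₀ = (-0.64000000, 0.43200000, -0.01600000)
F = m·Δv/dt = (-4.0000, 2.7000, -0.1000)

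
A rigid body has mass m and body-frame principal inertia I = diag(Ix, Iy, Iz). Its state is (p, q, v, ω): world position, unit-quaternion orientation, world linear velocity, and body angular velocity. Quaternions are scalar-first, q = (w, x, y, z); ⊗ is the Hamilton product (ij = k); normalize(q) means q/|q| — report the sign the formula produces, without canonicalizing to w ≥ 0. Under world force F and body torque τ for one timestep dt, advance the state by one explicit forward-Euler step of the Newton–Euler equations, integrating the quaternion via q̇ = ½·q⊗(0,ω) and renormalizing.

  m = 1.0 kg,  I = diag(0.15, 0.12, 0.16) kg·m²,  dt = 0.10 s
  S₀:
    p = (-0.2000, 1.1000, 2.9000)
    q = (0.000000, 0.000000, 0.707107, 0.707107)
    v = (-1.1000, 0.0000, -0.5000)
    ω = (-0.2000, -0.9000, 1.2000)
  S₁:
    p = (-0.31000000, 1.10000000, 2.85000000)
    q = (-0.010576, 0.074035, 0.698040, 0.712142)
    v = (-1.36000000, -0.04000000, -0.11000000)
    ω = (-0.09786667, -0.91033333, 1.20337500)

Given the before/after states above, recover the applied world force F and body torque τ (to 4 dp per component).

F = (-2.6000, -0.4000, 3.9000)
τ = (0.1100, -0.0100, 0.0000)

velocity change Δv = (-0.26000000, -0.04000000, 0.39000000)
F = m·Δv/dt = (-2.6000, -0.4000, 3.9000)
Δω = ω₁−ω₀ = (0.10213333, -0.01033333, 0.00337500)
applied torque τ = (0.1100, -0.0100, 0.0000)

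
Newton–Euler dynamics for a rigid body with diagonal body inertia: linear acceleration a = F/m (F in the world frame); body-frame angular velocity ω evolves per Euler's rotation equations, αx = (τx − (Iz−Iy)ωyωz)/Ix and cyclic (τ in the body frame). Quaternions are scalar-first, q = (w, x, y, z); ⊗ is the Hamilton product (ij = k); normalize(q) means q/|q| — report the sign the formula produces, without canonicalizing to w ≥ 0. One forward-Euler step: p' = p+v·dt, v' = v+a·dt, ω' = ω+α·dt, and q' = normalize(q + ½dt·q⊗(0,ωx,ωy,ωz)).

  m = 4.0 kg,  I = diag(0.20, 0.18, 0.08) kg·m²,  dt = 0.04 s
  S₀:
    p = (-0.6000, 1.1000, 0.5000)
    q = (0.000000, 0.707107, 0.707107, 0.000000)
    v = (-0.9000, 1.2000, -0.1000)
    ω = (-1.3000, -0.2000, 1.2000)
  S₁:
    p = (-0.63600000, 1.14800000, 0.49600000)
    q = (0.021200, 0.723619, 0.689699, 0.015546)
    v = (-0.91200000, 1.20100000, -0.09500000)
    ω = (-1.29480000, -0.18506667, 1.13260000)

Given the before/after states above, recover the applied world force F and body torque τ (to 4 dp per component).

v₁ − v₀ = (-0.01200000, 0.00100000, 0.00500000)
F = m·Δv/dt = (-1.2000, 0.1000, 0.5000)
rate change Δω = (0.00520000, 0.01493333, -0.06740000)
applied torque τ = (0.0500, -0.1200, -0.1400)

F = (-1.2000, 0.1000, 0.5000)
τ = (0.0500, -0.1200, -0.1400)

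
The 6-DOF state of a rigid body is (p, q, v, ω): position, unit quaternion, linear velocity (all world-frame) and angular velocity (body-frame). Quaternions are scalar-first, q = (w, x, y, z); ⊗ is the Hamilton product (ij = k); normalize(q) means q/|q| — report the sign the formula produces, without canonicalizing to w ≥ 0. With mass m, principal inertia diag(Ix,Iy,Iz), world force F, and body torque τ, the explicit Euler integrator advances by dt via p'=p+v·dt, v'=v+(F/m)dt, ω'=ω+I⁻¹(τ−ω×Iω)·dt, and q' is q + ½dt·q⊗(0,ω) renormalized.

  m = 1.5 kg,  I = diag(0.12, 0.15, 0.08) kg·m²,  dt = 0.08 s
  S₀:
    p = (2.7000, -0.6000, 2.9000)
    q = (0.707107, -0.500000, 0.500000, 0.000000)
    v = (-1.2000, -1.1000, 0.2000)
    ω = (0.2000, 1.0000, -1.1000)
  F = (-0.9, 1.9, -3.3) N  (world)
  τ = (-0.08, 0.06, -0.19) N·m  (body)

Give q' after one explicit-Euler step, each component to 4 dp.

Hamilton product q⊗(0,ω) = (-0.4000000, -0.4085786, 0.1571070, -1.3778177)
updated quaternion q' = (0.6899, -0.5154, 0.5054, -0.0550)

q' = (0.6899, -0.5154, 0.5054, -0.0550)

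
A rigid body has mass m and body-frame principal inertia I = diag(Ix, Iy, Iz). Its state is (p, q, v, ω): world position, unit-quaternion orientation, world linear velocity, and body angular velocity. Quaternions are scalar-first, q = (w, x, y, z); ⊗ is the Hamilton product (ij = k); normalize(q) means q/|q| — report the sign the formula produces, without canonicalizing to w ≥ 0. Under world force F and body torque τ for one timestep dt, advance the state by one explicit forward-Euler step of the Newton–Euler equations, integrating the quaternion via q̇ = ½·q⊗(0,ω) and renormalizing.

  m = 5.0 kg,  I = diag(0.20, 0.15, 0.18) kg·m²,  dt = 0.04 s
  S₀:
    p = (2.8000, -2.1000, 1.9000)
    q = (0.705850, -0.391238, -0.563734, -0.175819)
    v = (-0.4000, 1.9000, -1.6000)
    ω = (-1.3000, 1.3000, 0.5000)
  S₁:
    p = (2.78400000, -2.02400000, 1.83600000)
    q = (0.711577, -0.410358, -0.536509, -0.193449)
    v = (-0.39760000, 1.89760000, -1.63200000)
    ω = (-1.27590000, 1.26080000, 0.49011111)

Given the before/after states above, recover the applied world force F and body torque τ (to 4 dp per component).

F = (0.3000, -0.3000, -4.0000)
τ = (0.1400, -0.1600, 0.0400)

v₁ − v₀ = (0.00240000, -0.00240000, -0.03200000)
m·(v₁−v₀)/dt = (0.3000, -0.3000, -4.0000)
rate change Δω = (0.02410000, -0.03920000, -0.00988889)
I·α + gyro = (0.1400, -0.1600, 0.0400)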